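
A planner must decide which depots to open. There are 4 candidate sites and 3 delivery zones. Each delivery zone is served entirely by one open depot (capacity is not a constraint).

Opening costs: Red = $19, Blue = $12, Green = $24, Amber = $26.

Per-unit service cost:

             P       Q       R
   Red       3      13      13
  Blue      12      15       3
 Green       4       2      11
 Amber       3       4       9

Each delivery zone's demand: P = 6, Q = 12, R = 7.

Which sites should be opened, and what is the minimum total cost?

Open Blue and Green; minimum total cost 105.

For any fixed open set, each delivery zone goes to its cheapest open site; total = fixed + service.
{Blue, Green}: P→Green 4·6=24, Q→Green 2·12=24, R→Blue 3·7=21. Service 69; fixed 36; total 105.
{Red, Blue, Green}: service 63 + fixed 55 = 118
{Blue, Green, Amber}: P→Amber 3·6=18, Q→Green 2·12=24, R→Blue 3·7=21. Service 63; fixed 62; total 125.
{Red, Blue, Green, Amber}: service 63 + fixed 81 = 144
(All 15 nonempty subsets were checked; Blue and Green is lowest.)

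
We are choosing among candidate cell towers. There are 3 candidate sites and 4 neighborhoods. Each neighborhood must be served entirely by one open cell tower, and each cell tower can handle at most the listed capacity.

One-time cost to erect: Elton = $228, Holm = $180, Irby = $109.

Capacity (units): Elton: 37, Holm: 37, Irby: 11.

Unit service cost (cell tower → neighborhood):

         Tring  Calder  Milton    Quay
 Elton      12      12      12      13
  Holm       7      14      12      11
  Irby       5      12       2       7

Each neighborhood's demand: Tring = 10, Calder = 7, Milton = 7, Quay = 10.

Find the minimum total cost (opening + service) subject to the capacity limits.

Minimum total cost: 542

Open {Holm}: Tring→Holm 7·10=70, Calder→Holm 14·7=98, Milton→Holm 12·7=84, Quay→Holm 11·10=110.
Loads: Holm carries 34/37. Service 362; fixed 180; total 542.
Next best feasible plan costs 581.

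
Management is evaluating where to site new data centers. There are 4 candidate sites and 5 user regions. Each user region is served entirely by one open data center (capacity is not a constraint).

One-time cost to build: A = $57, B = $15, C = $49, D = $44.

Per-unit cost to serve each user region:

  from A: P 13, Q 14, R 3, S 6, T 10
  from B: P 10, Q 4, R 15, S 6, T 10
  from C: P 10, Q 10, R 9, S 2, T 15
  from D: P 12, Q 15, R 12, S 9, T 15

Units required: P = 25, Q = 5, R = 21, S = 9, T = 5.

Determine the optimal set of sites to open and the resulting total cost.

For any fixed open set, each user region goes to its cheapest open site; total = fixed + service.
{A, B}: P→B 10·25=250, Q→B 4·5=20, R→A 3·21=63, S→A 6·9=54, T→A 10·5=50. Service 437; fixed 72; total 509.
{A, B, C}: service 401 + fixed 121 = 522
{A, C}: service 431 + fixed 106 = 537
{A, B, C, D}: P→B 10·25=250, Q→B 4·5=20, R→A 3·21=63, S→C 2·9=18, T→A 10·5=50. Service 401; fixed 165; total 566.
(All 15 nonempty subsets were checked; A and B is lowest.)

Open A and B; minimum total cost 509.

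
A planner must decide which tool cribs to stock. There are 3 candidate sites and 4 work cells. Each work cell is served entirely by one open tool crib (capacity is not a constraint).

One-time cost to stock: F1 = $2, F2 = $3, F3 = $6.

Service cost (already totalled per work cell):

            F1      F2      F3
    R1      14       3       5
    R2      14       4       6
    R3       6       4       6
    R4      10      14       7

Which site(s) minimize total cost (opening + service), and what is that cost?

Open F1 and F2; minimum total cost 26.

For any fixed open set, each work cell goes to its cheapest open site; total = fixed + service.
{F1, F2}: R1→F2 3, R2→F2 4, R3→F2 4, R4→F1 10. Service 21; fixed 5; total 26.
{F2, F3}: R1→F2 3, R2→F2 4, R3→F2 4, R4→F3 7. Service 18; fixed 9; total 27.
{F2}: service 25 + fixed 3 = 28
{F1, F2, F3}: R1→F2 3, R2→F2 4, R3→F2 4, R4→F3 7. Service 18; fixed 11; total 29.
No other subset beats 26.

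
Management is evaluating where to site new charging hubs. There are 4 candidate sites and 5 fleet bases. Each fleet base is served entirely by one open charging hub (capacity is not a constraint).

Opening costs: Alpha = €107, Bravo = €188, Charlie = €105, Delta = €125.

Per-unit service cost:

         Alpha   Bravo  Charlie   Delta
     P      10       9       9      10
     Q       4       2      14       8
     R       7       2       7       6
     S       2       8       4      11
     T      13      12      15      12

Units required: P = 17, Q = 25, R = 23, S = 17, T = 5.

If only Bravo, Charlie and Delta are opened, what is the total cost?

Each fleet base is assigned to its cheapest site among the open ones.
{Bravo, Charlie, Delta}: P→Bravo 9·17=153, Q→Bravo 2·25=50, R→Bravo 2·23=46, S→Charlie 4·17=68, T→Bravo 12·5=60. Service 377; fixed 418; total 795.

Total cost: 795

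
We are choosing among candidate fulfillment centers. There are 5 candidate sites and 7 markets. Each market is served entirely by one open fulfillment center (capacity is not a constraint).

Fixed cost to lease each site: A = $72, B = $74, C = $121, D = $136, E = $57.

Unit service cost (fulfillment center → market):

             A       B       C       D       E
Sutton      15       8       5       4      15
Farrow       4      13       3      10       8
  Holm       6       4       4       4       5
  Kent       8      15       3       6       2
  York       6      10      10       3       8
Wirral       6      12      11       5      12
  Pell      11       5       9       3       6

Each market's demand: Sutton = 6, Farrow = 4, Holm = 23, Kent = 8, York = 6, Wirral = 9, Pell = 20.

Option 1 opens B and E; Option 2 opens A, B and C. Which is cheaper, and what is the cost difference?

Option 1: {B, E}: Sutton→B 8·6=48, Farrow→E 8·4=32, Holm→B 4·23=92, Kent→E 2·8=16, York→E 8·6=48, Wirral→B 12·9=108, Pell→B 5·20=100. Service 444; fixed 131; total 575.
Option 2: {A, B, C}: Sutton→C 5·6=30, Farrow→C 3·4=12, Holm→B 4·23=92, Kent→C 3·8=24, York→A 6·6=36, Wirral→A 6·9=54, Pell→B 5·20=100. Service 348; fixed 267; total 615.
Difference: |575 − 615| = 40.

Option 1 is cheaper by 40.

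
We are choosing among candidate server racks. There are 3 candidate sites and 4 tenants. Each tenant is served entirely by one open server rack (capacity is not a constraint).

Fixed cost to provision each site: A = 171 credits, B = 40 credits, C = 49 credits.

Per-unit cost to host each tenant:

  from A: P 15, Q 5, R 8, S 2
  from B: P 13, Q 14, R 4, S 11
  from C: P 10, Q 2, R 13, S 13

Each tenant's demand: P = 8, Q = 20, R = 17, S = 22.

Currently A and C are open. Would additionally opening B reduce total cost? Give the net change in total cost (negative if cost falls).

Current service cost with {A, C}: 300.
Adding B: each tenant re-picks its cheapest; new service cost 232, saving 68.
Extra fixed cost: 40. Net change = 40 − 68 = -28.
(Totals: 520 → 492.)

Yes — net change −28 (cost falls by 28).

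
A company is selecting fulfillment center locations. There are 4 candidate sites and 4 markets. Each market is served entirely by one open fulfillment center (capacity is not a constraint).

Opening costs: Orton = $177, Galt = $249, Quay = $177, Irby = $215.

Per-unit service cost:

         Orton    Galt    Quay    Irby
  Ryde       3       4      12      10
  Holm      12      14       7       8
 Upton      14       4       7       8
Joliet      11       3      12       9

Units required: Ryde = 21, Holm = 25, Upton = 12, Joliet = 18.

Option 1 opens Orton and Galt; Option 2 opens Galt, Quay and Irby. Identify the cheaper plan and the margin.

Option 1 is cheaper by 111.

Option 1: {Orton, Galt}: Ryde→Orton 3·21=63, Holm→Orton 12·25=300, Upton→Galt 4·12=48, Joliet→Galt 3·18=54. Service 465; fixed 426; total 891.
Option 2: {Galt, Quay, Irby}: Ryde→Galt 4·21=84, Holm→Quay 7·25=175, Upton→Galt 4·12=48, Joliet→Galt 3·18=54. Service 361; fixed 641; total 1002.
Difference: |891 − 1002| = 111.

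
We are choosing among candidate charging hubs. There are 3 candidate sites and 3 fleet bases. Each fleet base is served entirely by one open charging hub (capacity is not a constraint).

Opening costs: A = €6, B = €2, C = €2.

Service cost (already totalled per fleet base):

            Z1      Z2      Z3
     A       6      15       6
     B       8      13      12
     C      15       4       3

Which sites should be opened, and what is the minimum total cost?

For any fixed open set, each fleet base goes to its cheapest open site; total = fixed + service.
{B, C}: Z1→B 8, Z2→C 4, Z3→C 3. Service 15; fixed 4; total 19.
{A, C}: Z1→A 6, Z2→C 4, Z3→C 3. Service 13; fixed 8; total 21.
{A, B, C}: service 13 + fixed 10 = 23
{B}: service 33 + fixed 2 = 35
No other subset beats 19.

Open B and C; minimum total cost 19.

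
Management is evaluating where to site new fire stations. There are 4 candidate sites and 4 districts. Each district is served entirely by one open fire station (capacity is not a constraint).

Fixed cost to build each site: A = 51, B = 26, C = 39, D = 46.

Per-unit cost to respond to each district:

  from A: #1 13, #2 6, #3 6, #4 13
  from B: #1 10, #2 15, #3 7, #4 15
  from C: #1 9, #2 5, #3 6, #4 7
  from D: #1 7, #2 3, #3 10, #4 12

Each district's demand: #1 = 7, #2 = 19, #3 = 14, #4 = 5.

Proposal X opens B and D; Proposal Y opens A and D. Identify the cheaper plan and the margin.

Proposal X: {B, D}: #1→D 7·7=49, #2→D 3·19=57, #3→B 7·14=98, #4→D 12·5=60. Service 264; fixed 72; total 336.
Proposal Y: {A, D}: #1→D 7·7=49, #2→D 3·19=57, #3→A 6·14=84, #4→D 12·5=60. Service 250; fixed 97; total 347.
Difference: |336 − 347| = 11.

Proposal X is cheaper by 11.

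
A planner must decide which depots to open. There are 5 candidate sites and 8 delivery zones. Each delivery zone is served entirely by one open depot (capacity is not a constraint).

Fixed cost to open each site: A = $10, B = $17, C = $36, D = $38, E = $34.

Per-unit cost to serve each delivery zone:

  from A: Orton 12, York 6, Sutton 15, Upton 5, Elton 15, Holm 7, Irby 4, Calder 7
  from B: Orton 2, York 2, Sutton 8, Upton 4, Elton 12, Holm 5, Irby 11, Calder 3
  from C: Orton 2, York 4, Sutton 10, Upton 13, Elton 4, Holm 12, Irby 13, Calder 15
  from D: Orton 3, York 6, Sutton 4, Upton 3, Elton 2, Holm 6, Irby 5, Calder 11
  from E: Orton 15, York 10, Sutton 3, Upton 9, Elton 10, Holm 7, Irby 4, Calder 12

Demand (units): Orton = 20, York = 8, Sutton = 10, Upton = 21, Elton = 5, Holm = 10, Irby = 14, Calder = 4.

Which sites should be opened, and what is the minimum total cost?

Open A, B and D; minimum total cost 352.

For any fixed open set, each delivery zone goes to its cheapest open site; total = fixed + service.
{A, B, D}: Orton→B 2·20=40, York→B 2·8=16, Sutton→D 4·10=40, Upton→D 3·21=63, Elton→D 2·5=10, Holm→B 5·10=50, Irby→A 4·14=56, Calder→B 3·4=12. Service 287; fixed 65; total 352.
{B, D}: service 301 + fixed 55 = 356
{B, D, E}: Orton→B 2·20=40, York→B 2·8=16, Sutton→E 3·10=30, Upton→D 3·21=63, Elton→D 2·5=10, Holm→B 5·10=50, Irby→E 4·14=56, Calder→B 3·4=12. Service 277; fixed 89; total 366.
{A, B, C, D, E}: service 277 + fixed 135 = 412
No other subset beats 352.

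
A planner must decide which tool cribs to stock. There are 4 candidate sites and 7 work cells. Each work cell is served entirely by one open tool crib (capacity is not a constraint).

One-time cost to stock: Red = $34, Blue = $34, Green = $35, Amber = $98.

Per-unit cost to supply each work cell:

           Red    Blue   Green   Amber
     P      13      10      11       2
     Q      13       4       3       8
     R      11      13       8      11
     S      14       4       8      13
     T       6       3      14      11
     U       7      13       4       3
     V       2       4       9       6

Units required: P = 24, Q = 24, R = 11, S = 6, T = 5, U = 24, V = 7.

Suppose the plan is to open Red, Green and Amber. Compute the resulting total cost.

Total cost: 539

Each work cell is assigned to its cheapest site among the open ones.
{Red, Green, Amber}: P→Amber 2·24=48, Q→Green 3·24=72, R→Green 8·11=88, S→Green 8·6=48, T→Red 6·5=30, U→Amber 3·24=72, V→Red 2·7=14. Service 372; fixed 167; total 539.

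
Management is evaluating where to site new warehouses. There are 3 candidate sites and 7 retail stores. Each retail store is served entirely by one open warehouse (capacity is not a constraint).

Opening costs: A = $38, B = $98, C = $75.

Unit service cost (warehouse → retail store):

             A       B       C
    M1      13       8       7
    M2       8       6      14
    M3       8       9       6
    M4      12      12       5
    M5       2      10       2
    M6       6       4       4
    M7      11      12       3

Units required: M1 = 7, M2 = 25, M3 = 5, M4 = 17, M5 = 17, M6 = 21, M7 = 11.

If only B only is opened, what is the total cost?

Total cost: 939

Each retail store is assigned to its cheapest site among the open ones.
{B}: M1→B 8·7=56, M2→B 6·25=150, M3→B 9·5=45, M4→B 12·17=204, M5→B 10·17=170, M6→B 4·21=84, M7→B 12·11=132. Service 841; fixed 98; total 939.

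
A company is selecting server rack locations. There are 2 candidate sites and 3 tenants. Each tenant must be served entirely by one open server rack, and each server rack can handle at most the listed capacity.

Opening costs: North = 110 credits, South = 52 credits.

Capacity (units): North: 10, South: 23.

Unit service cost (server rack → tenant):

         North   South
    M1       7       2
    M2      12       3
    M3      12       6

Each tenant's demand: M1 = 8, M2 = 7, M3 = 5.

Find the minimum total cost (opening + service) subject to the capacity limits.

Minimum total cost: 119

Open {South}: M1→South 2·8=16, M2→South 3·7=21, M3→South 6·5=30.
Loads: South carries 20/23. Service 67; fixed 52; total 119.
Next best feasible plan costs 229.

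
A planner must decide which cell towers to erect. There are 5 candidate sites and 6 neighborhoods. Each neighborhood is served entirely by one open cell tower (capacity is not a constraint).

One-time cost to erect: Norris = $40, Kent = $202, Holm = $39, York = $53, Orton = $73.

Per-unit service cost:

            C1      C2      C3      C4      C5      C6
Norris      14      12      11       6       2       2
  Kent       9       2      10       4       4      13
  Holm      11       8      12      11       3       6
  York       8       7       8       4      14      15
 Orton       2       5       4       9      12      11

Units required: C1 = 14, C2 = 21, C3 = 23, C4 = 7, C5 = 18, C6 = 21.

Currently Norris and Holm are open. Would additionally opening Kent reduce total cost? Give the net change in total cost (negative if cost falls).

No — net change +11 (cost rises by 11).

Current service cost with {Norris, Holm}: 695.
Adding Kent: each neighborhood re-picks its cheapest; new service cost 504, saving 191.
Extra fixed cost: 202. Net change = 202 − 191 = 11.
(Totals: 774 → 785.)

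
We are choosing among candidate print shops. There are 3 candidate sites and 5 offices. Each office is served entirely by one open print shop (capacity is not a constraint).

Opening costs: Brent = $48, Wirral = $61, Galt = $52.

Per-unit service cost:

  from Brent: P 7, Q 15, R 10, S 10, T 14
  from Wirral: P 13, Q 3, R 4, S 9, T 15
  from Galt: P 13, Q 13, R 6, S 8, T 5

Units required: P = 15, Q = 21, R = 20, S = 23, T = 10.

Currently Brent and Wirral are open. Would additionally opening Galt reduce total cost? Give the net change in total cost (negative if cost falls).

Yes — net change −61 (cost falls by 61).

Current service cost with {Brent, Wirral}: 595.
Adding Galt: each office re-picks its cheapest; new service cost 482, saving 113.
Extra fixed cost: 52. Net change = 52 − 113 = -61.
(Totals: 704 → 643.)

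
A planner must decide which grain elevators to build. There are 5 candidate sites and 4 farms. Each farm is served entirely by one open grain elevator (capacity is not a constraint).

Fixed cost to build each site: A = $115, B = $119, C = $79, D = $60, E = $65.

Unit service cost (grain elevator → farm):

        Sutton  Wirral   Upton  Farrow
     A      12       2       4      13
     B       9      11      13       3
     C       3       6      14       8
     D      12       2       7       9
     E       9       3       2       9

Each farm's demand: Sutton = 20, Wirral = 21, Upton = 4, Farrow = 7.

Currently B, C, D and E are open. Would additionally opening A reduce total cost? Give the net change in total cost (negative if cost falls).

Current service cost with {B, C, D, E}: 131.
Adding A: each farm re-picks its cheapest; new service cost 131, saving 0.
Extra fixed cost: 115. Net change = 115 − 0 = 115.
(Totals: 454 → 569.)

No — net change +115 (cost rises by 115).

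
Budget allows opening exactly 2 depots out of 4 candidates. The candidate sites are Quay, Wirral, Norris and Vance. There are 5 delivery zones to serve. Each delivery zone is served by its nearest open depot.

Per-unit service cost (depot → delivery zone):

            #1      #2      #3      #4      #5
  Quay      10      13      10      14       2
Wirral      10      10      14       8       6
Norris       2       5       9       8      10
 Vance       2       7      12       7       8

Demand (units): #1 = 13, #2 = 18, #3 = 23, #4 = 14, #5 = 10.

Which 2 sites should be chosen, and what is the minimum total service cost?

With exactly 2 open, each delivery zone uses its cheapest among the chosen.
{Quay, Norris}: #1→Norris 2·13=26, #2→Norris 5·18=90, #3→Norris 9·23=207, #4→Norris 8·14=112, #5→Quay 2·10=20. Service cost 455.
{Wirral, Norris}: service cost 495
{Quay, Vance}: service cost 500
Among all 6 size-2 choices, {Quay, Norris} is lowest.

Choose Quay and Norris; total service cost 455.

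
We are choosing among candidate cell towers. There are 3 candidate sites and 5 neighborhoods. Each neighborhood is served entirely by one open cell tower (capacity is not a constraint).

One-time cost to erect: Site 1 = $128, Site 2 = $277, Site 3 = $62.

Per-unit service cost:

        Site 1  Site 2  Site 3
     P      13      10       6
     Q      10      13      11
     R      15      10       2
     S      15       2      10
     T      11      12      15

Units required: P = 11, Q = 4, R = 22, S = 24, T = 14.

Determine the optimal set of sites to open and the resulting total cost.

For any fixed open set, each neighborhood goes to its cheapest open site; total = fixed + service.
{Site 3}: P→Site 3 6·11=66, Q→Site 3 11·4=44, R→Site 3 2·22=44, S→Site 3 10·24=240, T→Site 3 15·14=210. Service 604; fixed 62; total 666.
{Site 2, Site 3}: P→Site 3 6·11=66, Q→Site 3 11·4=44, R→Site 3 2·22=44, S→Site 2 2·24=48, T→Site 2 12·14=168. Service 370; fixed 339; total 709.
{Site 1, Site 3}: service 544 + fixed 190 = 734
{Site 1, Site 2, Site 3}: service 352 + fixed 467 = 819
No other subset beats 666.

Open Site 3 only; minimum total cost 666.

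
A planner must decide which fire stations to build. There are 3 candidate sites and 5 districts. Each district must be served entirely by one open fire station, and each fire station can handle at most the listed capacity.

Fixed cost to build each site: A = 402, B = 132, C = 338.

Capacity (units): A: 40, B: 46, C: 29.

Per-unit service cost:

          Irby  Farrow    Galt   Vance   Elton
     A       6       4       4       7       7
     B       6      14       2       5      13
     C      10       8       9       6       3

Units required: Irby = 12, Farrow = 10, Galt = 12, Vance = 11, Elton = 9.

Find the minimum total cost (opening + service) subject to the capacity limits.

Open {B, C}: Irby→B 6·12=72, Farrow→C 8·10=80, Galt→B 2·12=24, Vance→B 5·11=55, Elton→C 3·9=27.
Loads: B carries 35/46, C carries 19/29. Service 258; fixed 470; total 728.
Next best feasible plan costs 788.

Minimum total cost: 728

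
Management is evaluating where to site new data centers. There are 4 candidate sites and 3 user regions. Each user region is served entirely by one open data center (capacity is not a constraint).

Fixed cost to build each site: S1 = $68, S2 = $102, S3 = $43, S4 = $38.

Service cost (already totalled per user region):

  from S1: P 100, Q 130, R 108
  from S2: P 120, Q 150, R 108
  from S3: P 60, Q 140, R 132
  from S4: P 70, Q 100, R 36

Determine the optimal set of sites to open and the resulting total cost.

Open S4 only; minimum total cost 244.

For any fixed open set, each user region goes to its cheapest open site; total = fixed + service.
{S4}: P→S4 70, Q→S4 100, R→S4 36. Service 206; fixed 38; total 244.
{S3, S4}: P→S3 60, Q→S4 100, R→S4 36. Service 196; fixed 81; total 277.
{S1, S4}: P→S4 70, Q→S4 100, R→S4 36. Service 206; fixed 106; total 312.
{S1, S2, S3, S4}: P→S3 60, Q→S4 100, R→S4 36. Service 196; fixed 251; total 447.
No other subset beats 244.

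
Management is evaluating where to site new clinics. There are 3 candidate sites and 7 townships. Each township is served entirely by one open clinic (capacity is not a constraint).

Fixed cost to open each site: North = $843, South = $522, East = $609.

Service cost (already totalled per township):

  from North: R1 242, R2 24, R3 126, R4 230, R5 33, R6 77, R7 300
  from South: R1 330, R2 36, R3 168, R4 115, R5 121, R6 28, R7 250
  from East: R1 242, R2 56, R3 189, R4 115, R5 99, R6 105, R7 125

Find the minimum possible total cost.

For any fixed open set, each township goes to its cheapest open site; total = fixed + service.
{East}: R1→East 242, R2→East 56, R3→East 189, R4→East 115, R5→East 99, R6→East 105, R7→East 125. Service 931; fixed 609; total 1540.
{South}: R1→South 330, R2→South 36, R3→South 168, R4→South 115, R5→South 121, R6→South 28, R7→South 250. Service 1048; fixed 522; total 1570.
{North}: service 1032 + fixed 843 = 1875
{North, South, East}: service 693 + fixed 1974 = 2667
No other subset beats 1540.

Minimum total cost: 1540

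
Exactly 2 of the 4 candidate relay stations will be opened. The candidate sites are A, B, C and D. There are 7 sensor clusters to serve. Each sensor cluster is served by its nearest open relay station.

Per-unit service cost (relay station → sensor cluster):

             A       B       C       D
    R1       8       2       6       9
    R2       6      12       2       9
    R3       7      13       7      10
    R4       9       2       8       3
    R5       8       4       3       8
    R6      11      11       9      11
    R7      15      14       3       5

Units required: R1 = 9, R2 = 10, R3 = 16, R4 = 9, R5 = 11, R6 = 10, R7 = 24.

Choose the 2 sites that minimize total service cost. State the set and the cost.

With exactly 2 open, each sensor cluster uses its cheapest among the chosen.
{B, C}: R1→B 2·9=18, R2→C 2·10=20, R3→C 7·16=112, R4→B 2·9=18, R5→C 3·11=33, R6→C 9·10=90, R7→C 3·24=72. Service cost 363.
{C, D}: service cost 408
{A, C}: service cost 453
Among all 6 size-2 choices, {B, C} is lowest.

Choose B and C; total service cost 363.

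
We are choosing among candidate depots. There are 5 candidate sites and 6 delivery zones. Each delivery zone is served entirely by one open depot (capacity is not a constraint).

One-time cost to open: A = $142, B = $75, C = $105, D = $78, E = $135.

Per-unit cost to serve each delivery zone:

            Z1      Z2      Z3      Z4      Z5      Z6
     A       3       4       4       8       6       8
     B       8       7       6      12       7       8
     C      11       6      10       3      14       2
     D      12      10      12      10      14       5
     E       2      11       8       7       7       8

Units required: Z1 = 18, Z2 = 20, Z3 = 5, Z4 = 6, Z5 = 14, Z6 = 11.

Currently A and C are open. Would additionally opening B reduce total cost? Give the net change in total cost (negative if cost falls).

Current service cost with {A, C}: 278.
Adding B: each delivery zone re-picks its cheapest; new service cost 278, saving 0.
Extra fixed cost: 75. Net change = 75 − 0 = 75.
(Totals: 525 → 600.)

No — net change +75 (cost rises by 75).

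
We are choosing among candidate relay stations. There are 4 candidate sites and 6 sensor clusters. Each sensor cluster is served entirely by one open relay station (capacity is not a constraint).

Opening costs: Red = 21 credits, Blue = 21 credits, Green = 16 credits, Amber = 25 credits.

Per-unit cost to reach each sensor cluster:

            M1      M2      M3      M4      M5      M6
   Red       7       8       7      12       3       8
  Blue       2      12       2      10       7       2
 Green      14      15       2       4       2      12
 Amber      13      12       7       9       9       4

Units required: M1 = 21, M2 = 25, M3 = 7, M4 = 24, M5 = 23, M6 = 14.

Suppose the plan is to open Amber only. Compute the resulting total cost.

Total cost: 1126

Each sensor cluster is assigned to its cheapest site among the open ones.
{Amber}: M1→Amber 13·21=273, M2→Amber 12·25=300, M3→Amber 7·7=49, M4→Amber 9·24=216, M5→Amber 9·23=207, M6→Amber 4·14=56. Service 1101; fixed 25; total 1126.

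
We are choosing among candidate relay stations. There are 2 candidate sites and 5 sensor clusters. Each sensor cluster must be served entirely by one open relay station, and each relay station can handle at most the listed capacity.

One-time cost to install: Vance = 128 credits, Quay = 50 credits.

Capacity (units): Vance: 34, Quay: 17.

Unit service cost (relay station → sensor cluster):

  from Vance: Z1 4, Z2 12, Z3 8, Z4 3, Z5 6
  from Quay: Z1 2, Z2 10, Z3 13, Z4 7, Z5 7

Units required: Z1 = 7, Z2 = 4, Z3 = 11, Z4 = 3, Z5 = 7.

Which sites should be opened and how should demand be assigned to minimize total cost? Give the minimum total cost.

Minimum total cost: 343

Open {Vance}: Z1→Vance 4·7=28, Z2→Vance 12·4=48, Z3→Vance 8·11=88, Z4→Vance 3·3=9, Z5→Vance 6·7=42.
Loads: Vance carries 32/34. Service 215; fixed 128; total 343.
Next best feasible plan costs 371.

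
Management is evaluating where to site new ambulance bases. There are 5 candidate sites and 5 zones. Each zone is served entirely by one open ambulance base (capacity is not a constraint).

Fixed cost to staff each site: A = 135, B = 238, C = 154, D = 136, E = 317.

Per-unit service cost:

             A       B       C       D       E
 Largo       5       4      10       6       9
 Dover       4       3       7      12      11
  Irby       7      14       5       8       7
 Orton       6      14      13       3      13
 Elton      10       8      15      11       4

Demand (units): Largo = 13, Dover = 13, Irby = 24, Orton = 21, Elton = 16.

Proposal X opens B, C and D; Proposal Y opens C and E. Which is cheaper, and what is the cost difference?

Proposal X is cheaper by 206.

Proposal X: {B, C, D}: Largo→B 4·13=52, Dover→B 3·13=39, Irby→C 5·24=120, Orton→D 3·21=63, Elton→B 8·16=128. Service 402; fixed 528; total 930.
Proposal Y: {C, E}: Largo→E 9·13=117, Dover→C 7·13=91, Irby→C 5·24=120, Orton→C 13·21=273, Elton→E 4·16=64. Service 665; fixed 471; total 1136.
Difference: |930 − 1136| = 206.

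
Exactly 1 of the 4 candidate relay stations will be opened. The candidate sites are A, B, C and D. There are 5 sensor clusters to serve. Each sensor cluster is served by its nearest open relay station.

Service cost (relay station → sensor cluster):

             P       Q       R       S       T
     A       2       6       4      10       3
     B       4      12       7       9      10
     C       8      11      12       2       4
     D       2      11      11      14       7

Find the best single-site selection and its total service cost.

With exactly 1 open, each sensor cluster uses its cheapest among the chosen.
{A}: P→A 2, Q→A 6, R→A 4, S→A 10, T→A 3. Service cost 25.
{C}: service cost 37
{B}: service cost 42
Among all 4 size-1 choices, {A} is lowest.

Choose A only; total service cost 25.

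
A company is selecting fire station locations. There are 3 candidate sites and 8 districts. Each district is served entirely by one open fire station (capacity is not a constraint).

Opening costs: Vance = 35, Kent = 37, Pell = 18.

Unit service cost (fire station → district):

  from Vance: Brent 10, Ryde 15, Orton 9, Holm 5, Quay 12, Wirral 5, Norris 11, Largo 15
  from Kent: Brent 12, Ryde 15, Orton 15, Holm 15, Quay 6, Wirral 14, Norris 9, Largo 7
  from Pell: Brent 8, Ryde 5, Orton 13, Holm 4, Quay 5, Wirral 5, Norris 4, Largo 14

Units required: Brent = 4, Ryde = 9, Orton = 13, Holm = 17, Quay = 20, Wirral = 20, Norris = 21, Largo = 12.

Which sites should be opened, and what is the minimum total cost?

For any fixed open set, each district goes to its cheapest open site; total = fixed + service.
{Vance, Kent, Pell}: Brent→Pell 8·4=32, Ryde→Pell 5·9=45, Orton→Vance 9·13=117, Holm→Pell 4·17=68, Quay→Pell 5·20=100, Wirral→Vance 5·20=100, Norris→Pell 4·21=84, Largo→Kent 7·12=84. Service 630; fixed 90; total 720.
{Kent, Pell}: service 682 + fixed 55 = 737
{Vance, Pell}: service 714 + fixed 53 = 767
{Pell}: service 766 + fixed 18 = 784
No other subset beats 720.

Open Vance, Kent and Pell; minimum total cost 720.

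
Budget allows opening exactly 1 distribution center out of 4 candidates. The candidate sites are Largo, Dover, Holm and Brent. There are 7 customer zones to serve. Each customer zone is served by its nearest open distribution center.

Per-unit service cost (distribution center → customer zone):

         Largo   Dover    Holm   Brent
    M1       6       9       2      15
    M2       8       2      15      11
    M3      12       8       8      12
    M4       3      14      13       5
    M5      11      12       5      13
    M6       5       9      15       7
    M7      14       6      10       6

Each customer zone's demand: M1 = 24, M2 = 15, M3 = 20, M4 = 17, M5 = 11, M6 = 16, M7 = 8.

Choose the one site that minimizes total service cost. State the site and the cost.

With exactly 1 open, each customer zone uses its cheapest among the chosen.
{Largo}: M1→Largo 6·24=144, M2→Largo 8·15=120, M3→Largo 12·20=240, M4→Largo 3·17=51, M5→Largo 11·11=121, M6→Largo 5·16=80, M7→Largo 14·8=112. Service cost 868.
{Dover}: service cost 968
{Holm}: service cost 1029
Among all 4 size-1 choices, {Largo} is lowest.

Choose Largo only; total service cost 868.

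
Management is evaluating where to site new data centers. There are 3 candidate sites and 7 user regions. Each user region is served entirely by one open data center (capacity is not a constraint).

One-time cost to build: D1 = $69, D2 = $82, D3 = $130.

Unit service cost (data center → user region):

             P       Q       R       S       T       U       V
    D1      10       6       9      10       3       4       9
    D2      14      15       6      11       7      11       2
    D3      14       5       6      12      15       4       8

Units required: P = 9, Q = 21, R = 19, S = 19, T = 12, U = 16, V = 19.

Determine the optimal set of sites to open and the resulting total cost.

Open D1 and D2; minimum total cost 809.

For any fixed open set, each user region goes to its cheapest open site; total = fixed + service.
{D1, D2}: P→D1 10·9=90, Q→D1 6·21=126, R→D2 6·19=114, S→D1 10·19=190, T→D1 3·12=36, U→D1 4·16=64, V→D2 2·19=38. Service 658; fixed 151; total 809.
{D1}: P→D1 10·9=90, Q→D1 6·21=126, R→D1 9·19=171, S→D1 10·19=190, T→D1 3·12=36, U→D1 4·16=64, V→D1 9·19=171. Service 848; fixed 69; total 917.
{D1, D2, D3}: service 637 + fixed 281 = 918
No other subset beats 809.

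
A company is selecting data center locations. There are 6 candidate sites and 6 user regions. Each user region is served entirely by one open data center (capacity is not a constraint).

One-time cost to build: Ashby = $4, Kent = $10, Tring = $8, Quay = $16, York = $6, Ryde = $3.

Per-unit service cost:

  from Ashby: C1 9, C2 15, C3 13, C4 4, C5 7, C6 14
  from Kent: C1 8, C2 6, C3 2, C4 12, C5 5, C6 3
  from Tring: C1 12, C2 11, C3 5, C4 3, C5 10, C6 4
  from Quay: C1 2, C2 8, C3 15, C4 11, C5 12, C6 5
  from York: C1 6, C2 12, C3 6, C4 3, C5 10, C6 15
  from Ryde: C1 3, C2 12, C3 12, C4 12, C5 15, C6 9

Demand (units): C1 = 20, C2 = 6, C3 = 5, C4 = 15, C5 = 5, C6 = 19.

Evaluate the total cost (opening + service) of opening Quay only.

Total cost: 499

Each user region is assigned to its cheapest site among the open ones.
{Quay}: C1→Quay 2·20=40, C2→Quay 8·6=48, C3→Quay 15·5=75, C4→Quay 11·15=165, C5→Quay 12·5=60, C6→Quay 5·19=95. Service 483; fixed 16; total 499.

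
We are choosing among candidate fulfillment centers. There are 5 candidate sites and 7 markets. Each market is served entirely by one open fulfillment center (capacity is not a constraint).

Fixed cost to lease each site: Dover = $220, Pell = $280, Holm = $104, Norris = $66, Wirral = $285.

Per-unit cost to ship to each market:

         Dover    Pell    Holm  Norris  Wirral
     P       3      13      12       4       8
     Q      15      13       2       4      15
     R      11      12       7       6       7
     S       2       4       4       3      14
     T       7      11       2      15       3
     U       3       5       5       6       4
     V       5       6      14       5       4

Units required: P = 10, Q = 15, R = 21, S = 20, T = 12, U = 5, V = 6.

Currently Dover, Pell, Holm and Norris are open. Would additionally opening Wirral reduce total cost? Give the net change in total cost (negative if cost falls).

Current service cost with {Dover, Pell, Holm, Norris}: 295.
Adding Wirral: each market re-picks its cheapest; new service cost 289, saving 6.
Extra fixed cost: 285. Net change = 285 − 6 = 279.
(Totals: 965 → 1244.)

No — net change +279 (cost rises by 279).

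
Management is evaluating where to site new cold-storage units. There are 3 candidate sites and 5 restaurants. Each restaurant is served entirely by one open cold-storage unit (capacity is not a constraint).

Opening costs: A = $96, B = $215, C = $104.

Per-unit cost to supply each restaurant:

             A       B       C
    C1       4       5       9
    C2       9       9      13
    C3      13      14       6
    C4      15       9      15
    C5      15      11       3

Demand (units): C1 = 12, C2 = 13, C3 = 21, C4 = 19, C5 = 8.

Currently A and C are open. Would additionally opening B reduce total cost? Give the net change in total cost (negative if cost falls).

Current service cost with {A, C}: 600.
Adding B: each restaurant re-picks its cheapest; new service cost 486, saving 114.
Extra fixed cost: 215. Net change = 215 − 114 = 101.
(Totals: 800 → 901.)

No — net change +101 (cost rises by 101).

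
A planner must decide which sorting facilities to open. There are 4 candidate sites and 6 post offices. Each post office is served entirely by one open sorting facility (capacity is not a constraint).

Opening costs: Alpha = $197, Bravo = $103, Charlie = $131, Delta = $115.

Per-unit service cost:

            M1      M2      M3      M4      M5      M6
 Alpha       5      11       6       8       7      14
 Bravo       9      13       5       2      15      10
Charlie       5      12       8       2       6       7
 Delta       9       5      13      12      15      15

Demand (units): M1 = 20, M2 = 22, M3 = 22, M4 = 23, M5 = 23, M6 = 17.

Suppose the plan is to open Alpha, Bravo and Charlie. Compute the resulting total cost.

Total cost: 1186

Each post office is assigned to its cheapest site among the open ones.
{Alpha, Bravo, Charlie}: M1→Alpha 5·20=100, M2→Alpha 11·22=242, M3→Bravo 5·22=110, M4→Bravo 2·23=46, M5→Charlie 6·23=138, M6→Charlie 7·17=119. Service 755; fixed 431; total 1186.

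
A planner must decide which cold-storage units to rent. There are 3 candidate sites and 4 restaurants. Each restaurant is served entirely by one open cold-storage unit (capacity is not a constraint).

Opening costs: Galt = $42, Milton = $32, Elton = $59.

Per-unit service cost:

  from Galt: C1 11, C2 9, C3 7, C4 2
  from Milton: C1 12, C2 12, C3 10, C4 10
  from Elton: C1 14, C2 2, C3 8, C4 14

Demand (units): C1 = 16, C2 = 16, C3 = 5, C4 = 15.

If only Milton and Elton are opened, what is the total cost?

Total cost: 505

Each restaurant is assigned to its cheapest site among the open ones.
{Milton, Elton}: C1→Milton 12·16=192, C2→Elton 2·16=32, C3→Elton 8·5=40, C4→Milton 10·15=150. Service 414; fixed 91; total 505.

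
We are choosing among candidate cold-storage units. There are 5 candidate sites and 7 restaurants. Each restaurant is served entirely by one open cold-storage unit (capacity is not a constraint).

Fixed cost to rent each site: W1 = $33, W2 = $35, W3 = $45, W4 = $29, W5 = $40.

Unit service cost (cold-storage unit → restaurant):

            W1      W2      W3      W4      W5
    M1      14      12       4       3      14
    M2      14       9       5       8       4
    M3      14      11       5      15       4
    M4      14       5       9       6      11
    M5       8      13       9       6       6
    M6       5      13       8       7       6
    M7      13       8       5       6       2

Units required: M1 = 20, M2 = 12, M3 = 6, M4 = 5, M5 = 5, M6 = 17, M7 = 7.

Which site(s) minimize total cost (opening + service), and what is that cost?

Open W4 and W5; minimum total cost 377.

For any fixed open set, each restaurant goes to its cheapest open site; total = fixed + service.
{W4, W5}: M1→W4 3·20=60, M2→W5 4·12=48, M3→W5 4·6=24, M4→W4 6·5=30, M5→W4 6·5=30, M6→W5 6·17=102, M7→W5 2·7=14. Service 308; fixed 69; total 377.
{W1, W4, W5}: service 291 + fixed 102 = 393
{W2, W4, W5}: service 303 + fixed 104 = 407
{W1, W2, W3, W4, W5}: service 286 + fixed 182 = 468
No other subset beats 377.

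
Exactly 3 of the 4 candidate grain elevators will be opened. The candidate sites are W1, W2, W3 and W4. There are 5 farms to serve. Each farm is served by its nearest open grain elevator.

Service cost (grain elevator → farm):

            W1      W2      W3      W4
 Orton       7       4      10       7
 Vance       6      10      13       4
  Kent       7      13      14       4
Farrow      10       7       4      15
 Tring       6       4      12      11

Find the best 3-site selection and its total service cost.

Choose W2, W3 and W4; total service cost 20.

With exactly 3 open, each farm uses its cheapest among the chosen.
{W2, W3, W4}: Orton→W2 4, Vance→W4 4, Kent→W4 4, Farrow→W3 4, Tring→W2 4. Service cost 20.
{W1, W2, W4}: service cost 23
{W1, W2, W3}: service cost 25
Among all 4 size-3 choices, {W2, W3, W4} is lowest.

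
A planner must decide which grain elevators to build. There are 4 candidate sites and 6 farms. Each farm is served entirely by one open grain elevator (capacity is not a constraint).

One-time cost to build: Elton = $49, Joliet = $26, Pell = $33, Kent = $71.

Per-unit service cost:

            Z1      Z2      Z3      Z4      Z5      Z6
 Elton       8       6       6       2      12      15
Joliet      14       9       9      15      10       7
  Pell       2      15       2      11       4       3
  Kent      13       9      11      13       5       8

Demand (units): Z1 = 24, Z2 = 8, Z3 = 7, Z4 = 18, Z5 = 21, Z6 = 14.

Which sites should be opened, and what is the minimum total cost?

For any fixed open set, each farm goes to its cheapest open site; total = fixed + service.
{Elton, Pell}: Z1→Pell 2·24=48, Z2→Elton 6·8=48, Z3→Pell 2·7=14, Z4→Elton 2·18=36, Z5→Pell 4·21=84, Z6→Pell 3·14=42. Service 272; fixed 82; total 354.
{Elton, Joliet, Pell}: service 272 + fixed 108 = 380
{Elton, Pell, Kent}: Z1→Pell 2·24=48, Z2→Elton 6·8=48, Z3→Pell 2·7=14, Z4→Elton 2·18=36, Z5→Pell 4·21=84, Z6→Pell 3·14=42. Service 272; fixed 153; total 425.
{Elton, Joliet, Pell, Kent}: Z1→Pell 2·24=48, Z2→Elton 6·8=48, Z3→Pell 2·7=14, Z4→Elton 2·18=36, Z5→Pell 4·21=84, Z6→Pell 3·14=42. Service 272; fixed 179; total 451.
No other subset beats 354.

Open Elton and Pell; minimum total cost 354.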